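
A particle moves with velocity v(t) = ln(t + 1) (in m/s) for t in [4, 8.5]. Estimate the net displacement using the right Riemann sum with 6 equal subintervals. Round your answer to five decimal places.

Δt = (8.5 − 4)/6 = 0.75.
Right endpoints: 4.75, 5.5, 6.25, 7, 7.75, 8.5.
v(4.75) ≈ 1.74920, v(5.5) ≈ 1.87180, v(6.25) ≈ 1.98100, v(7) ≈ 2.07944, v(7.75) ≈ 2.16905, v(8.5) ≈ 2.25129.
Sum = Δt · [v(4.75) + v(5.5) + v(6.25) + ...].
Sum ≈ 9.07634.

9.07634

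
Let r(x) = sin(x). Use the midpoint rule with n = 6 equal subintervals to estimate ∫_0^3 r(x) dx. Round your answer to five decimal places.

2.01087

Δx = (3 − 0)/6 = 0.5.
Midpoints: 0.25, 0.75, 1.25, 1.75, 2.25, 2.75.
r(0.25) ≈ 0.24740, r(0.75) ≈ 0.68164, r(1.25) ≈ 0.94898, r(1.75) ≈ 0.98399, r(2.25) ≈ 0.77807, r(2.75) ≈ 0.38166.
Sum = Δx · [r(0.25) + r(0.75) + r(1.25) + ...].
Sum ≈ 2.01087.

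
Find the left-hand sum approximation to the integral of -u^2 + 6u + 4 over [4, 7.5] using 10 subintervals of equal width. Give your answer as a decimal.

18.755625

Δu = (7.5 − 4)/10 = 0.35.
Left endpoints: 4, 4.35, 4.7, 5.05, 5.4, 5.75, 6.1, 6.45, 6.8, 7.15.
f(4) = 12, f(4.35) = 11.1775, f(4.7) = 10.11, f(5.05) = 8.7975, f(5.4) = 7.24, f(5.75) = 5.4375, f(6.1) = 3.39, f(6.45) = 1.0975, f(6.8) = -1.44, f(7.15) = -4.2225.
Sum = Δu · [f(4) + f(4.35) + f(4.7) + ...].
Sum = 18.755625.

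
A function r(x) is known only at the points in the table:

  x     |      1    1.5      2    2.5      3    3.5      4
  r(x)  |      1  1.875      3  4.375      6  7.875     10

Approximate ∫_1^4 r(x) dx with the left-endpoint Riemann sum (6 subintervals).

12.0625

Δx = 0.5.
Sum = 0.5·[1 + 1.875 + 3 + 4.375 + 6 + 7.875] = 12.0625.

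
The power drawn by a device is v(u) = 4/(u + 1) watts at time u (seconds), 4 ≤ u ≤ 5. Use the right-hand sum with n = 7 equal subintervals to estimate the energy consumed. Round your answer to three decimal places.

0.720

Δu = (5 − 4)/7 = 1/7.
Right endpoints: 29/7, 30/7, 31/7, 32/7, 33/7, 34/7, 5.
v(29/7) = 7/9, v(30/7) = 28/37, v(31/7) = 14/19, v(32/7) = 28/39, v(33/7) = 0.7, v(34/7) = 28/41, v(5) = 2/3.
Sum = Δu · [v(29/7) + v(30/7) + v(31/7) + ...].
Sum ≈ 0.720.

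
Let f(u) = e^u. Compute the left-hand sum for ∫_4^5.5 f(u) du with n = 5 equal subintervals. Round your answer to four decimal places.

Δu = (5.5 − 4)/5 = 0.3.
Left endpoints: 4, 4.3, 4.6, 4.9, 5.2.
f(4) ≈ 54.5982, f(4.3) ≈ 73.6998, f(4.6) ≈ 99.4843, f(4.9) ≈ 134.2898, f(5.2) ≈ 181.2722.
Sum = Δu · [f(4) + f(4.3) + f(4.6) + f(4.9) + f(5.2)].
Sum ≈ 163.0033.

163.0033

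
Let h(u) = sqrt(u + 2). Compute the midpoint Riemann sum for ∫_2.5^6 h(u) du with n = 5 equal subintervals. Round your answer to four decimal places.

Δu = (6 − 2.5)/5 = 0.7.
Midpoints: 2.85, 3.55, 4.25, 4.95, 5.65.
h(2.85) ≈ 2.2023, h(3.55) ≈ 2.3558, h(4.25) ≈ 2.5000, h(4.95) ≈ 2.6363, h(5.65) ≈ 2.7659.
Sum = Δu · [h(2.85) + h(3.55) + h(4.25) + h(4.95) + h(5.65)].
Sum ≈ 8.7222.

8.7222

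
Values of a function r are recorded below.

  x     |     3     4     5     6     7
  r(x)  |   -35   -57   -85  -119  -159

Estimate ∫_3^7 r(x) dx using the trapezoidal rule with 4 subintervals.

-358

Δx = 1.
T_4 = (1/2)·[(-35) + 2·(-57) + 2·(-85) + 2·(-119) + (-159)] = -358.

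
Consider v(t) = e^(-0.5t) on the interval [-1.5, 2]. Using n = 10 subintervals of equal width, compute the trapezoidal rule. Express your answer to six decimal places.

Δt = (2 − (-1.5))/10 = 0.35.
v(-1.5) ≈ 2.117000, v(-1.15) ≈ 1.777131, v(-0.8) ≈ 1.491825, v(-0.45) ≈ 1.252323, v(-0.1) ≈ 1.051271, v(0.25) ≈ 0.882497, v(0.6) ≈ 0.740818, v(0.95) ≈ 0.621885, v(1.3) ≈ 0.522046, v(1.65) ≈ 0.438235, v(2) ≈ 0.367879.
T_10 = (Δt/2)·[v(t_0) + 2v(t_1) + ... + 2v(t_{9}) + v(t_10)].
Sum ≈ 3.507164.

3.507164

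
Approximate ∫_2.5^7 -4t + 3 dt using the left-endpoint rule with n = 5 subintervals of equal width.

-63.9

Δt = (7 − 2.5)/5 = 0.9.
Left endpoints: 2.5, 3.4, 4.3, 5.2, 6.1.
f(2.5) = -7, f(3.4) = -10.6, f(4.3) = -14.2, f(5.2) = -17.8, f(6.1) = -21.4.
Sum = Δt · [f(2.5) + f(3.4) + f(4.3) + f(5.2) + f(6.1)].
Sum = -63.9.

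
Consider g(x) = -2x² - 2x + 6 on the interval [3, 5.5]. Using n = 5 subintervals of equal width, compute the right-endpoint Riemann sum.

-111.25

Δx = (5.5 − 3)/5 = 0.5.
Right endpoints: 3.5, 4, 4.5, 5, 5.5.
g(3.5) = -25.5, g(4) = -34, g(4.5) = -43.5, g(5) = -54, g(5.5) = -65.5.
Sum = Δx · [g(3.5) + g(4) + g(4.5) + g(5) + g(5.5)].
Sum = -111.25.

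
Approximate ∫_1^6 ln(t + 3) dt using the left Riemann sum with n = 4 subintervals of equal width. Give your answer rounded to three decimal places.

Δt = (6 − 1)/4 = 1.25.
Left endpoints: 1, 2.25, 3.5, 4.75.
f(1) ≈ 1.386, f(2.25) ≈ 1.658, f(3.5) ≈ 1.872, f(4.75) ≈ 2.048.
Sum = Δt · [f(1) + f(2.25) + f(3.5) + f(4.75)].
Sum ≈ 8.705.

8.705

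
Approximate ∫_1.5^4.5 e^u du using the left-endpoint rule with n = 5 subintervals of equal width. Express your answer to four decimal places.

62.4256

Δu = (4.5 − 1.5)/5 = 0.6.
Left endpoints: 1.5, 2.1, 2.7, 3.3, 3.9.
f(1.5) ≈ 4.4817, f(2.1) ≈ 8.1662, f(2.7) ≈ 14.8797, f(3.3) ≈ 27.1126, f(3.9) ≈ 49.4024.
Sum = Δu · [f(1.5) + f(2.1) + f(2.7) + f(3.3) + f(3.9)].
Sum ≈ 62.4256.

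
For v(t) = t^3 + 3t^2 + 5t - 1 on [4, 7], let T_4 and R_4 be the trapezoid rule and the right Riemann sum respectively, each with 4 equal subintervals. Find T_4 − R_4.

-147.375

T_4 = 900.234375.
R_4 = 1047.609375.
T_4 − R_4 = -147.375.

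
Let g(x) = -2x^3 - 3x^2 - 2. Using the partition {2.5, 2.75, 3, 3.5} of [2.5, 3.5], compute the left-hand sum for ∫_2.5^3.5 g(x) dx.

-71.0703125

Subinterval widths: 0.25, 0.25, 0.5.
Left endpoints: 2.5, 2.75, 3.
g(2.5) = -52, g(2.75) = -66.28125, g(3) = -83.
Sum = Σ Δx_i · g(x_i).
Sum = -71.0703125.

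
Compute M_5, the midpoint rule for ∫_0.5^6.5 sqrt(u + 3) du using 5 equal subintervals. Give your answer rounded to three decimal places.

Δu = (6.5 − 0.5)/5 = 1.2.
Midpoints: 1.1, 2.3, 3.5, 4.7, 5.9.
f(1.1) ≈ 2.025, f(2.3) ≈ 2.302, f(3.5) ≈ 2.550, f(4.7) ≈ 2.775, f(5.9) ≈ 2.983.
Sum = Δu · [f(1.1) + f(2.3) + f(3.5) + f(4.7) + f(5.9)].
Sum ≈ 15.162.

15.162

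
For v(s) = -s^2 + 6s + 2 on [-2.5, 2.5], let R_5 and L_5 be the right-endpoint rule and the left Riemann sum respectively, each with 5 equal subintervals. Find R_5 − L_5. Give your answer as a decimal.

R_5 = 13.75.
L_5 = -16.25.
R_5 − L_5 = 30.

30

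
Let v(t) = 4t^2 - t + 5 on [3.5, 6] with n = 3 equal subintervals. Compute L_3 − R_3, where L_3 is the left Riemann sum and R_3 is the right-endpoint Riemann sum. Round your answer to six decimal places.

L_3 ≈ 194.07407407.
R_3 ≈ 271.15740741.
L_3 − R_3 ≈ -77.083333.

-77.083333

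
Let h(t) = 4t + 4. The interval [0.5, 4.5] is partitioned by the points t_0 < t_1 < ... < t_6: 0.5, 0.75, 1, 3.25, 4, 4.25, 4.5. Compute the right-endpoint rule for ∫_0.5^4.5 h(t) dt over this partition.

67.75

Subinterval widths: 0.25, 0.25, 2.25, 0.75, 0.25, 0.25.
Right endpoints: 0.75, 1, 3.25, 4, 4.25, 4.5.
h(0.75) = 7, h(1) = 8, h(3.25) = 17, h(4) = 20, h(4.25) = 21, h(4.5) = 22.
Sum = Σ Δt_i · h(t_i).
Sum = 67.75.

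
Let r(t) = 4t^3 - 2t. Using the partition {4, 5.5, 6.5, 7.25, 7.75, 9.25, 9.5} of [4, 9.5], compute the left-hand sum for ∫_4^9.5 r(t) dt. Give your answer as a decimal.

Subinterval widths: 1.5, 1, 0.75, 0.5, 1.5, 0.25.
Left endpoints: 4, 5.5, 6.5, 7.25, 7.75, 9.25.
r(4) = 248, r(5.5) = 654.5, r(6.5) = 1085.5, r(7.25) = 1509.8125, r(7.75) = 1846.4375, r(9.25) = 3147.3125.
Sum = Σ Δt_i · r(t_i).
Sum = 6152.015625.

6152.015625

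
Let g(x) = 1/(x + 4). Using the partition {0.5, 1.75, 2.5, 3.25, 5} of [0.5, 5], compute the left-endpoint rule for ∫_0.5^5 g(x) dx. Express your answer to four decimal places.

Subinterval widths: 1.25, 0.75, 0.75, 1.75.
Left endpoints: 0.5, 1.75, 2.5, 3.25.
g(0.5) = 2/9, g(1.75) = 4/23, g(2.5) = 2/13, g(3.25) = 4/29.
Sum = Σ Δx_i · g(x_i).
Sum ≈ 0.7650.

0.7650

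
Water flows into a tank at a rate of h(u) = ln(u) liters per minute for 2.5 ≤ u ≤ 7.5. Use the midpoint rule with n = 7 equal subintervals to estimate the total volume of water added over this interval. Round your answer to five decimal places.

7.82668

Δu = (7.5 − 2.5)/7 = 5/7.
Midpoints: 20/7, 25/7, 30/7, 5, 40/7, 45/7, 50/7.
h(20/7) ≈ 1.04982, h(25/7) ≈ 1.27297, h(30/7) ≈ 1.45529, h(5) ≈ 1.60944, h(40/7) ≈ 1.74297, h(45/7) ≈ 1.86075, h(50/7) ≈ 1.96611.
Sum = Δu · [h(20/7) + h(25/7) + h(30/7) + ...].
Sum ≈ 7.82668.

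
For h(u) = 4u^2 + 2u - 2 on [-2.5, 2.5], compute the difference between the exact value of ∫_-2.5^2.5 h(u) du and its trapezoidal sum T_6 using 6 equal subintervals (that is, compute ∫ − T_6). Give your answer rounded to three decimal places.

Exact integral: ∫_-2.5^2.5 h(u) du ≈ 31.66667.
T_6 ≈ 33.98148.
Error ≈ 31.66667 − 33.98148 ≈ -2.315.

-2.315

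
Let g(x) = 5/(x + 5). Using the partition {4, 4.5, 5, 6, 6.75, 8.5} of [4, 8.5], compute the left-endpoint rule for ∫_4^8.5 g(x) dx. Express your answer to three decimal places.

2.127

Subinterval widths: 0.5, 0.5, 1, 0.75, 1.75.
Left endpoints: 4, 4.5, 5, 6, 6.75.
g(4) = 5/9, g(4.5) = 10/19, g(5) = 0.5, g(6) = 5/11, g(6.75) = 20/47.
Sum = Σ Δx_i · g(x_i).
Sum ≈ 2.127.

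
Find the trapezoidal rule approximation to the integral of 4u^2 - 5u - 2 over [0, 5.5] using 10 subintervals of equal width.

Δu = (5.5 − 0)/10 = 0.55.
f(0) = -2, f(0.55) = -3.54, f(1.1) = -2.66, f(1.65) = 0.64, f(2.2) = 6.36, f(2.75) = 14.5, f(3.3) = 25.06, f(3.85) = 38.04, f(4.4) = 53.44, f(4.95) = 71.26, f(5.5) = 91.5.
T_10 = (Δu/2)·[f(u_0) + 2f(u_1) + ... + 2f(u_{9}) + f(u_10)].
Sum = 136.3175.

136.3175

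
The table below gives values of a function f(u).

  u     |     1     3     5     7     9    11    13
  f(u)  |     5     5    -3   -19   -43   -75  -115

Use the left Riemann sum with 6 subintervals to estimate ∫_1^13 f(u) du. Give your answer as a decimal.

-260

Δu = 2.
Sum = 2·[5 + 5 + (-3) + (-19) + (-43) + (-75)] = -260.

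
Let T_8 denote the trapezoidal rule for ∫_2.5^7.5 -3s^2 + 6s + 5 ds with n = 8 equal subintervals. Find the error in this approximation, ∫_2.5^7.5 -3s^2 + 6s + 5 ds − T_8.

Exact integral: ∫_2.5^7.5 f(s) ds = -231.25.
T_8 = -232.2265625.
Error = -231.25 − (-232.2265625) = 0.9765625.

0.9765625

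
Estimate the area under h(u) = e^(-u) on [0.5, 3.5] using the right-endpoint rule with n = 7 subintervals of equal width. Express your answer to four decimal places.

0.4616

Δu = (3.5 − 0.5)/7 = 3/7.
Right endpoints: 13/14, 19/14, 25/14, 31/14, 37/14, 43/14, 3.5.
h(13/14) ≈ 0.3951, h(19/14) ≈ 0.2574, h(25/14) ≈ 0.1677, h(31/14) ≈ 0.1092, h(37/14) ≈ 0.0712, h(43/14) ≈ 0.0464, h(3.5) ≈ 0.0302.
Sum = Δu · [h(13/14) + h(19/14) + h(25/14) + ...].
Sum ≈ 0.4616.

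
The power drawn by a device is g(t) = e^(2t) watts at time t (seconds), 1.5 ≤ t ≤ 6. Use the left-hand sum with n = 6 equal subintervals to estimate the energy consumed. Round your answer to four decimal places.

35055.1204

Δt = (6 − 1.5)/6 = 0.75.
Left endpoints: 1.5, 2.25, 3, 3.75, 4.5, 5.25.
g(1.5) ≈ 20.0855, g(2.25) ≈ 90.0171, g(3) ≈ 403.4288, g(3.75) ≈ 1808.0424, g(4.5) ≈ 8103.0839, g(5.25) ≈ 36315.5027.
Sum = Δt · [g(1.5) + g(2.25) + g(3) + ...].
Sum ≈ 35055.1204.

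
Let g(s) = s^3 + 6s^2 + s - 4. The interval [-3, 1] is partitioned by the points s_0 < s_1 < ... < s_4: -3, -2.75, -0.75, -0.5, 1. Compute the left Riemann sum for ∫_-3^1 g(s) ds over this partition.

35.51953125

Subinterval widths: 0.25, 2, 0.25, 1.5.
Left endpoints: -3, -2.75, -0.75, -0.5.
g(-3) = 20, g(-2.75) = 17.828125, g(-0.75) = -1.796875, g(-0.5) = -3.125.
Sum = Σ Δs_i · g(s_i).
Sum = 35.51953125.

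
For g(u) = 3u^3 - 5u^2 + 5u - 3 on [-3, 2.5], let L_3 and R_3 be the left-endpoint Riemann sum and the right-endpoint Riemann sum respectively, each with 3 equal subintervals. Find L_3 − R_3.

L_3 ≈ -303.2384259.
R_3 ≈ 6.8240741.
L_3 − R_3 = -310.0625.

-310.0625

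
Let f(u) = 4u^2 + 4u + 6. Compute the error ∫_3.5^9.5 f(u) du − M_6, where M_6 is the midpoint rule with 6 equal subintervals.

2

Exact integral: ∫_3.5^9.5 f(u) du = 1278.
M_6 = 1276.
Error = 1278 − 1276 = 2.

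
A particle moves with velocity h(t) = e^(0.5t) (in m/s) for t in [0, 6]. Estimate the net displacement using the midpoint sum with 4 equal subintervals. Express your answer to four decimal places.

Δt = (6 − 0)/4 = 1.5.
Midpoints: 0.75, 2.25, 3.75, 5.25.
h(0.75) ≈ 1.4550, h(2.25) ≈ 3.0802, h(3.75) ≈ 6.5208, h(5.25) ≈ 13.8046.
Sum = Δt · [h(0.75) + h(2.25) + h(3.75) + h(5.25)].
Sum ≈ 37.2909.

37.2909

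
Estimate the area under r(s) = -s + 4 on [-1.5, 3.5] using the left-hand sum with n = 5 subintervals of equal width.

17.5

Δs = (3.5 − (-1.5))/5 = 1.
Left endpoints: -1.5, -0.5, 0.5, 1.5, 2.5.
r(-1.5) = 5.5, r(-0.5) = 4.5, r(0.5) = 3.5, r(1.5) = 2.5, r(2.5) = 1.5.
Sum = Δs · [r(-1.5) + r(-0.5) + r(0.5) + r(1.5) + r(2.5)].
Sum = 17.5.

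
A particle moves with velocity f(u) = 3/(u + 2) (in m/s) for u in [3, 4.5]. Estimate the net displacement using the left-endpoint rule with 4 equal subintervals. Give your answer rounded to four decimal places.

Δu = (4.5 − 3)/4 = 0.375.
Left endpoints: 3, 3.375, 3.75, 4.125.
f(3) = 0.6, f(3.375) = 24/43, f(3.75) = 12/23, f(4.125) = 24/49.
Sum = Δu · [f(3) + f(3.375) + f(3.75) + f(4.125)].
Sum ≈ 0.8136.

0.8136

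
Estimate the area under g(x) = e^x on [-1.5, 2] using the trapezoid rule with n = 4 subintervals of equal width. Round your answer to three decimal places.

7.617

Δx = (2 − (-1.5))/4 = 0.875.
g(-1.5) ≈ 0.223, g(-0.625) ≈ 0.535, g(0.25) ≈ 1.284, g(1.125) ≈ 3.080, g(2) ≈ 7.389.
T_4 = (Δx/2)·[g(x_0) + 2g(x_1) + 2g(x_2) + 2g(x_3) + g(x_4)].
Sum ≈ 7.617.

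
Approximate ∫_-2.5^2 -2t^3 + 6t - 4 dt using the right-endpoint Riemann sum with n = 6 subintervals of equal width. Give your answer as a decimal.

-20.1796875

Δt = (2 − (-2.5))/6 = 0.75.
Right endpoints: -1.75, -1, -0.25, 0.5, 1.25, 2.
f(-1.75) = -3.78125, f(-1) = -8, f(-0.25) = -5.46875, f(0.5) = -1.25, f(1.25) = -0.40625, f(2) = -8.
Sum = Δt · [f(-1.75) + f(-1) + f(-0.25) + ...].
Sum = -20.1796875.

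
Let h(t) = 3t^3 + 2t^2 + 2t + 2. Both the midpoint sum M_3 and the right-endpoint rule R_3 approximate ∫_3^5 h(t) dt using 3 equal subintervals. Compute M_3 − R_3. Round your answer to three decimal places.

-118.444

M_3 ≈ 490.51852.
R_3 ≈ 608.96296.
M_3 − R_3 ≈ -118.444.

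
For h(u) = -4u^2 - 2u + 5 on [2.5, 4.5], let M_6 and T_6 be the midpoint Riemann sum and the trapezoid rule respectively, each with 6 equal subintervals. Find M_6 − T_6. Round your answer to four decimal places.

0.2222

M_6 ≈ -104.592593.
T_6 ≈ -104.814815.
M_6 − T_6 ≈ 0.2222.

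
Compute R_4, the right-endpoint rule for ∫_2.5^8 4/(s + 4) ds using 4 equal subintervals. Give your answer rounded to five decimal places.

2.26899

Δs = (8 − 2.5)/4 = 1.375.
Right endpoints: 3.875, 5.25, 6.625, 8.
f(3.875) = 32/63, f(5.25) = 16/37, f(6.625) = 32/85, f(8) = 1/3.
Sum = Δs · [f(3.875) + f(5.25) + f(6.625) + f(8)].
Sum ≈ 2.26899.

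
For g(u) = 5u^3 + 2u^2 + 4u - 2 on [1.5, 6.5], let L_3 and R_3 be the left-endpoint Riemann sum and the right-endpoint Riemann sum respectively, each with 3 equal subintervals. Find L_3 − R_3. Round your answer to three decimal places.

L_3 ≈ 1405.81019.
R_3 ≈ 3832.89352.
L_3 − R_3 ≈ -2427.083.

-2427.083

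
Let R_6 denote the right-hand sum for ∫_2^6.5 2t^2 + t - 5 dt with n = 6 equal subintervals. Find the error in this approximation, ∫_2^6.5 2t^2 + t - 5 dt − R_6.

Exact integral: ∫_2^6.5 f(t) dt = 174.375.
R_6 = 205.59375.
Error = 174.375 − 205.59375 = -31.21875.

-31.21875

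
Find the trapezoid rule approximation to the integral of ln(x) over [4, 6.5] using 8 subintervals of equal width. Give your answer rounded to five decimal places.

Δx = (6.5 − 4)/8 = 0.3125.
f(4) ≈ 1.38629, f(4.3125) ≈ 1.46152, f(4.625) ≈ 1.53148, f(4.9375) ≈ 1.59686, f(5.25) ≈ 1.65823, f(5.5625) ≈ 1.71605, f(5.875) ≈ 1.77071, f(6.1875) ≈ 1.82253, f(6.5) ≈ 1.87180.
T_8 = (Δx/2)·[f(x_0) + 2f(x_1) + ... + 2f(x_{7}) + f(x_8)].
Sum ≈ 4.12075.

4.12075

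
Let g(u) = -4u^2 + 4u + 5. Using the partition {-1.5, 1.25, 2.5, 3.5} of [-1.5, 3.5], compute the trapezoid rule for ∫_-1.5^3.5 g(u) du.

Subinterval widths: 2.75, 1.25, 1.
g(-1.5) = -10, g(1.25) = 3.75, g(2.5) = -10, g(3.5) = -30.
On each subinterval the trapezoid contributes (Δu_i/2)·[g(u_{i-1}) + g(u_i)].
Sum = -32.5.

-32.5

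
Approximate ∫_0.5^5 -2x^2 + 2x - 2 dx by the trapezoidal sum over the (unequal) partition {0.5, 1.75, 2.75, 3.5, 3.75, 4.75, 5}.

-68.96875

Subinterval widths: 1.25, 1, 0.75, 0.25, 1, 0.25.
f(0.5) = -1.5, f(1.75) = -4.625, f(2.75) = -11.625, f(3.5) = -19.5, f(3.75) = -22.625, f(4.75) = -37.625, f(5) = -42.
On each subinterval the trapezoid contributes (Δx_i/2)·[f(x_{i-1}) + f(x_i)].
Sum = -68.96875.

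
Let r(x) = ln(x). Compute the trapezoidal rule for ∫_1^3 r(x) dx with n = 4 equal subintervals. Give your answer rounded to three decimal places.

1.282

Δx = (3 − 1)/4 = 0.5.
r(1) ≈ 0.000, r(1.5) ≈ 0.405, r(2) ≈ 0.693, r(2.5) ≈ 0.916, r(3) ≈ 1.099.
T_4 = (Δx/2)·[r(x_0) + 2r(x_1) + 2r(x_2) + 2r(x_3) + r(x_4)].
Sum ≈ 1.282.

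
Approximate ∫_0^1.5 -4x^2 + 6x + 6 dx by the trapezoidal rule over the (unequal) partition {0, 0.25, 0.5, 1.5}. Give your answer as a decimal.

10.5625

Subinterval widths: 0.25, 0.25, 1.
f(0) = 6, f(0.25) = 7.25, f(0.5) = 8, f(1.5) = 6.
On each subinterval the trapezoid contributes (Δx_i/2)·[f(x_{i-1}) + f(x_i)].
Sum = 10.5625.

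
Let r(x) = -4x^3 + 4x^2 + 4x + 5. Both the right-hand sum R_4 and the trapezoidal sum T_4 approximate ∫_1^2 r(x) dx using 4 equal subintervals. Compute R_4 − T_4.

R_4 = 3.6875.
T_4 = 5.1875.
R_4 − T_4 = -1.5.

-1.5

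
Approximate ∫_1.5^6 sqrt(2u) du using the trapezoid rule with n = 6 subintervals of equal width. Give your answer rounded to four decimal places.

Δu = (6 − 1.5)/6 = 0.75.
f(1.5) ≈ 1.7321, f(2.25) ≈ 2.1213, f(3) ≈ 2.4495, f(3.75) ≈ 2.7386, f(4.5) ≈ 3.0000, f(5.25) ≈ 3.2404, f(6) ≈ 3.4641.
T_6 = (Δu/2)·[f(u_0) + 2f(u_1) + ... + 2f(u_{5}) + f(u_6)].
Sum ≈ 12.1109.

12.1109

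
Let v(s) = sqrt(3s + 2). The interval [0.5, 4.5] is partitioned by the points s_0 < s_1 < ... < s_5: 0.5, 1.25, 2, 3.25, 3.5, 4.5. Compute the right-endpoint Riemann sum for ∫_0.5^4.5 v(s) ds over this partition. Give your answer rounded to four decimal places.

Subinterval widths: 0.75, 0.75, 1.25, 0.25, 1.
Right endpoints: 1.25, 2, 3.25, 3.5, 4.5.
v(1.25) ≈ 2.3979, v(2) ≈ 2.8284, v(3.25) ≈ 3.4278, v(3.5) ≈ 3.5355, v(4.5) ≈ 3.9370.
Sum = Σ Δs_i · v(s_i).
Sum ≈ 13.0254.

13.0254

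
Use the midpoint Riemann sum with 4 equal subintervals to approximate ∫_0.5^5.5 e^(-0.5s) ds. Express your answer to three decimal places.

1.407

Δs = (5.5 − 0.5)/4 = 1.25.
Midpoints: 1.125, 2.375, 3.625, 4.875.
f(1.125) ≈ 0.570, f(2.375) ≈ 0.305, f(3.625) ≈ 0.163, f(4.875) ≈ 0.087.
Sum = Δs · [f(1.125) + f(2.375) + f(3.625) + f(4.875)].
Sum ≈ 1.407.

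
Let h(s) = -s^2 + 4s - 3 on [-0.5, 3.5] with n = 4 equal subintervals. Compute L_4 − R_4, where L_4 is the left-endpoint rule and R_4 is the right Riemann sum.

L_4 = -5.
R_4 = -1.
L_4 − R_4 = -4.

-4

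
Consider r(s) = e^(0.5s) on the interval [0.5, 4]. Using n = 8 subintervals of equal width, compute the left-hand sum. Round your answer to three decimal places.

Δs = (4 − 0.5)/8 = 0.4375.
Left endpoints: 0.5, 0.9375, 1.375, 1.8125, 2.25, 2.6875, 3.125, 3.5625.
r(0.5) ≈ 1.284, r(0.9375) ≈ 1.598, r(1.375) ≈ 1.989, r(1.8125) ≈ 2.475, r(2.25) ≈ 3.080, r(2.6875) ≈ 3.833, r(3.125) ≈ 4.771, r(3.5625) ≈ 5.937.
Sum = Δs · [r(0.5) + r(0.9375) + r(1.375) + ...].
Sum ≈ 10.923.

10.923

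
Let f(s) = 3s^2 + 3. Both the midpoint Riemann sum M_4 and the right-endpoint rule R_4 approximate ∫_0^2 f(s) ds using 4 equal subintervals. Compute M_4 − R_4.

-3.375

M_4 = 13.875.
R_4 = 17.25.
M_4 − R_4 = -3.375.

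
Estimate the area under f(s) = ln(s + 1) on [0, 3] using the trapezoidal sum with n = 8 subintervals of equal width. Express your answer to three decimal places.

2.536

Δs = (3 − 0)/8 = 0.375.
f(0) ≈ 0.000, f(0.375) ≈ 0.318, f(0.75) ≈ 0.560, f(1.125) ≈ 0.754, f(1.5) ≈ 0.916, f(1.875) ≈ 1.056, f(2.25) ≈ 1.179, f(2.625) ≈ 1.288, f(3) ≈ 1.386.
T_8 = (Δs/2)·[f(s_0) + 2f(s_1) + ... + 2f(s_{7}) + f(s_8)].
Sum ≈ 2.536.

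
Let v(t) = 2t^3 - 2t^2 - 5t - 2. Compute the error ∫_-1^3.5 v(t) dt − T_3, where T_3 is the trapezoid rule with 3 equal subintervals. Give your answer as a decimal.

-9.28125

Exact integral: ∫_-1^3.5 v(t) dt = 8.15625.
T_3 = 17.4375.
Error = 8.15625 − 17.4375 = -9.28125.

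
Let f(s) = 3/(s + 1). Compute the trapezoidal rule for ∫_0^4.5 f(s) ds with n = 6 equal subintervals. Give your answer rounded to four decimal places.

5.2438

Δs = (4.5 − 0)/6 = 0.75.
f(0) = 3, f(0.75) = 12/7, f(1.5) = 1.2, f(2.25) = 12/13, f(3) = 0.75, f(3.75) = 12/19, f(4.5) = 6/11.
T_6 = (Δs/2)·[f(s_0) + 2f(s_1) + ... + 2f(s_{5}) + f(s_6)].
Sum ≈ 5.2438.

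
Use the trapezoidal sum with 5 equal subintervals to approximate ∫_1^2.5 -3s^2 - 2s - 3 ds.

Δs = (2.5 − 1)/5 = 0.3.
f(1) = -8, f(1.3) = -10.67, f(1.6) = -13.88, f(1.9) = -17.63, f(2.2) = -21.92, f(2.5) = -26.75.
T_5 = (Δs/2)·[f(s_0) + 2f(s_1) + ... + 2f(s_{4}) + f(s_5)].
Sum = -24.4425.

-24.4425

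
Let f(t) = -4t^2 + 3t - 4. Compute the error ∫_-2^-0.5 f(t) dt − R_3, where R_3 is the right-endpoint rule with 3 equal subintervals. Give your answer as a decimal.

-4.625

Exact integral: ∫_-2^-0.5 f(t) dt = -22.125.
R_3 = -17.5.
Error = -22.125 − (-17.5) = -4.625.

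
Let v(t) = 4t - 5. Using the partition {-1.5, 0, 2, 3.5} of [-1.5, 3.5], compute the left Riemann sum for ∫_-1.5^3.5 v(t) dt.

Subinterval widths: 1.5, 2, 1.5.
Left endpoints: -1.5, 0, 2.
v(-1.5) = -11, v(0) = -5, v(2) = 3.
Sum = Σ Δt_i · v(t_i).
Sum = -22.

-22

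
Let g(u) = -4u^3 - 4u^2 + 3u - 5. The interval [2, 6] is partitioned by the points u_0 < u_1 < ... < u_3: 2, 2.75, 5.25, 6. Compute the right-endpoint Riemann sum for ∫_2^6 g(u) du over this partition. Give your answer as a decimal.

-2524.671875

Subinterval widths: 0.75, 2.5, 0.75.
Right endpoints: 2.75, 5.25, 6.
g(2.75) = -110.1875, g(5.25) = -678.3125, g(6) = -995.
Sum = Σ Δu_i · g(u_i).
Sum = -2524.671875.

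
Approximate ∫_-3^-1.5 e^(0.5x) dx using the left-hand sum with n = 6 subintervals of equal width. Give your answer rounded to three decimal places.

0.468

Δx = (-1.5 − (-3))/6 = 0.25.
Left endpoints: -3, -2.75, -2.5, -2.25, -2, -1.75.
f(-3) ≈ 0.223, f(-2.75) ≈ 0.253, f(-2.5) ≈ 0.287, f(-2.25) ≈ 0.325, f(-2) ≈ 0.368, f(-1.75) ≈ 0.417.
Sum = Δx · [f(-3) + f(-2.75) + f(-2.5) + ...].
Sum ≈ 0.468.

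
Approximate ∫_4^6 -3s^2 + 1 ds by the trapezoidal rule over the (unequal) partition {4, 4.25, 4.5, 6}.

Subinterval widths: 0.25, 0.25, 1.5.
f(4) = -47, f(4.25) = -53.1875, f(4.5) = -59.75, f(6) = -107.
On each subinterval the trapezoid contributes (Δs_i/2)·[f(s_{i-1}) + f(s_i)].
Sum = -151.703125.

-151.703125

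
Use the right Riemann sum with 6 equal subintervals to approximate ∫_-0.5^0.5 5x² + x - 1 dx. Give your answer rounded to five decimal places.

Δx = (0.5 − (-0.5))/6 = 1/6.
Right endpoints: -1/3, -1/6, 0, 1/6, 1/3, 0.5.
f(-1/3) = -7/9, f(-1/6) = -37/36, f(0) = -1, f(1/6) = -25/36, f(1/3) = -1/9, f(0.5) = 0.75.
Sum = Δx · [f(-1/3) + f(-1/6) + f(0) + ...].
Sum ≈ -0.47685.

-0.47685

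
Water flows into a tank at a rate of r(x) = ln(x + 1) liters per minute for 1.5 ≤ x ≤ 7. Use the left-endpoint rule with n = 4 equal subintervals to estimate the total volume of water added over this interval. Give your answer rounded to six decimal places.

Δx = (7 − 1.5)/4 = 1.375.
Left endpoints: 1.5, 2.875, 4.25, 5.625.
r(1.5) ≈ 0.916291, r(2.875) ≈ 1.354546, r(4.25) ≈ 1.658228, r(5.625) ≈ 1.890850.
Sum = Δx · [r(1.5) + r(2.875) + r(4.25) + r(5.625)].
Sum ≈ 8.002383.

8.002383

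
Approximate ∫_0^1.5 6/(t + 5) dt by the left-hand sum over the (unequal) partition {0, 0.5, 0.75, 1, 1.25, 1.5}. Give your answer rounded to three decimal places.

Subinterval widths: 0.5, 0.25, 0.25, 0.25, 0.25.
Left endpoints: 0, 0.5, 0.75, 1, 1.25.
f(0) = 1.2, f(0.5) = 12/11, f(0.75) = 24/23, f(1) = 1, f(1.25) = 0.96.
Sum = Σ Δt_i · f(t_i).
Sum ≈ 1.624.

1.624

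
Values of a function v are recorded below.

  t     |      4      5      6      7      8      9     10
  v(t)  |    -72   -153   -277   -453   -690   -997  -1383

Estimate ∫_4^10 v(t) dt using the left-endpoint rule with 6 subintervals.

-2642

Δt = 1.
Sum = 1·[(-72) + (-153) + (-277) + (-453) + (-690) + (-997)] = -2642.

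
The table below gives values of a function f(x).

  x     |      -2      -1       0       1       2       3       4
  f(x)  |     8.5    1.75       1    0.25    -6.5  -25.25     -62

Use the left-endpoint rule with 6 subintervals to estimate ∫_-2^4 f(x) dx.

Δx = 1.
Sum = 1·[8.5 + 1.75 + 1 + 0.25 + (-6.5) + (-25.25)] = -20.25.

-20.25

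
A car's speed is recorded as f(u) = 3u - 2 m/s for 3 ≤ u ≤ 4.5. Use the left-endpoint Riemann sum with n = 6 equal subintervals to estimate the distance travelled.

Δu = (4.5 − 3)/6 = 0.25.
Left endpoints: 3, 3.25, 3.5, 3.75, 4, 4.25.
f(3) = 7, f(3.25) = 7.75, f(3.5) = 8.5, f(3.75) = 9.25, f(4) = 10, f(4.25) = 10.75.
Sum = Δu · [f(3) + f(3.25) + f(3.5) + ...].
Sum = 13.3125.

13.3125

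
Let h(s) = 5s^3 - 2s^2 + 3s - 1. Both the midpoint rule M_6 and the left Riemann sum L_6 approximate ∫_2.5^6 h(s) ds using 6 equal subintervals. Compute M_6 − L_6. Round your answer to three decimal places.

259.536

M_6 ≈ 1472.58500.
L_6 ≈ 1213.04876.
M_6 − L_6 ≈ 259.536.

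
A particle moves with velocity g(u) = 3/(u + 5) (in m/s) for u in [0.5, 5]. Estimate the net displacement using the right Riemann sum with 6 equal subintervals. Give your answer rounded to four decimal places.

Δu = (5 − 0.5)/6 = 0.75.
Right endpoints: 1.25, 2, 2.75, 3.5, 4.25, 5.
g(1.25) = 0.48, g(2) = 3/7, g(2.75) = 12/31, g(3.5) = 6/17, g(4.25) = 12/37, g(5) = 0.3.
Sum = Δu · [g(1.25) + g(2) + g(2.75) + ...].
Sum ≈ 1.7047.

1.7047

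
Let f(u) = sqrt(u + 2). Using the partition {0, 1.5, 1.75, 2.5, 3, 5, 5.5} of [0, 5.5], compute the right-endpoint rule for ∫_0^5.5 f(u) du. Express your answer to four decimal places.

12.6602

Subinterval widths: 1.5, 0.25, 0.75, 0.5, 2, 0.5.
Right endpoints: 1.5, 1.75, 2.5, 3, 5, 5.5.
f(1.5) ≈ 1.8708, f(1.75) ≈ 1.9365, f(2.5) ≈ 2.1213, f(3) ≈ 2.2361, f(5) ≈ 2.6458, f(5.5) ≈ 2.7386.
Sum = Σ Δu_i · f(u_i).
Sum ≈ 12.6602.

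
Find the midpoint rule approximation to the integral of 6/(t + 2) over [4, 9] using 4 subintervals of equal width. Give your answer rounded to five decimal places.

3.62927

Δt = (9 − 4)/4 = 1.25.
Midpoints: 4.625, 5.875, 7.125, 8.375.
f(4.625) = 48/53, f(5.875) = 16/21, f(7.125) = 48/73, f(8.375) = 48/83.
Sum = Δt · [f(4.625) + f(5.875) + f(7.125) + f(8.375)].
Sum ≈ 3.62927.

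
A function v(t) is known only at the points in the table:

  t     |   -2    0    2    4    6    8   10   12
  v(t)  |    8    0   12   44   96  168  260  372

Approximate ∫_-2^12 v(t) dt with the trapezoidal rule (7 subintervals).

1540

Δt = 2.
T_7 = (2/2)·[8 + 2·0 + 2·12 + 2·44 + 2·96 + 2·168 + 2·260 + 372] = 1540.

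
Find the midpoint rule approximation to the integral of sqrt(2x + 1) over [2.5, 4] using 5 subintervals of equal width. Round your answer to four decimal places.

4.1013

Δx = (4 − 2.5)/5 = 0.3.
Midpoints: 2.65, 2.95, 3.25, 3.55, 3.85.
f(2.65) ≈ 2.5100, f(2.95) ≈ 2.6268, f(3.25) ≈ 2.7386, f(3.55) ≈ 2.8460, f(3.85) ≈ 2.9496.
Sum = Δx · [f(2.65) + f(2.95) + f(3.25) + f(3.55) + f(3.85)].
Sum ≈ 4.1013.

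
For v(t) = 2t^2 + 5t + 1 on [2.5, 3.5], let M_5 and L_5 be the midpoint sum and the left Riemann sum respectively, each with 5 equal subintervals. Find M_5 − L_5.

1.68

M_5 = 34.16.
L_5 = 32.48.
M_5 − L_5 = 1.68.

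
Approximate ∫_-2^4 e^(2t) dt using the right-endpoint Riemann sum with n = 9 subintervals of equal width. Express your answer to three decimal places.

Δt = (4 − (-2))/9 = 2/3.
Right endpoints: -4/3, -2/3, 0, 2/3, 4/3, 2, 8/3, 10/3, 4.
f(-4/3) ≈ 0.069, f(-2/3) ≈ 0.264, f(0) ≈ 1.000, f(2/3) ≈ 3.794, f(4/3) ≈ 14.392, f(2) ≈ 54.598, f(8/3) ≈ 207.127, f(10/3) ≈ 785.772, f(4) ≈ 2980.958.
Sum = Δt · [f(-4/3) + f(-2/3) + f(0) + ...].
Sum ≈ 2698.649.

2698.649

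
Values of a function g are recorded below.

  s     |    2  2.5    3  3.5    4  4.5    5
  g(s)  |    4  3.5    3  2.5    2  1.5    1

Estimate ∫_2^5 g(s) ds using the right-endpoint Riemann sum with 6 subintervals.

Δs = 0.5.
Sum = 0.5·[3.5 + 3 + 2.5 + 2 + 1.5 + 1] = 6.75.

6.75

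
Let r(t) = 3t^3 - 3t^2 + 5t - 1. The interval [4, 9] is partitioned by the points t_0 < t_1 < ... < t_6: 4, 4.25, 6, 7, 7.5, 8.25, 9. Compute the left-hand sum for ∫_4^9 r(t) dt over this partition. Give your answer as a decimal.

Subinterval widths: 0.25, 1.75, 1, 0.5, 0.75, 0.75.
Left endpoints: 4, 4.25, 6, 7, 7.5, 8.25.
r(4) = 163, r(4.25) = 196.359375, r(6) = 569, r(7) = 916, r(7.5) = 1133.375, r(8.25) = 1520.609375.
Sum = Σ Δt_i · r(t_i).
Sum = 3401.8671875.

3401.8671875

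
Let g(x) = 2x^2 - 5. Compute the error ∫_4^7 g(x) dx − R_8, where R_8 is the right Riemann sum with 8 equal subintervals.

Exact integral: ∫_4^7 g(x) dx = 171.
R_8 = 183.515625.
Error = 171 − 183.515625 = -12.515625.

-12.515625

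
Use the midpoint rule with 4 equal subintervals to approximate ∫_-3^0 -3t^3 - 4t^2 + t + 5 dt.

33.9140625

Δt = (0 − (-3))/4 = 0.75.
Midpoints: -2.625, -1.875, -1.125, -0.375.
f(-2.625) = 14887/512, f(-1.875) = 4525/512, f(-1.125) = 1579/512, f(-0.375) = 2161/512.
Sum = Δt · [f(-2.625) + f(-1.875) + f(-1.125) + f(-0.375)].
Sum = 33.9140625.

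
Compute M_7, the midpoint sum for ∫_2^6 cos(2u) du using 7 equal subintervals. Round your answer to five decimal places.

0.11634

Δu = (6 − 2)/7 = 4/7.
Midpoints: 16/7, 20/7, 24/7, 4, 32/7, 36/7, 40/7.
f(16/7) ≈ -0.14049, f(20/7) ≈ 0.84249, f(24/7) ≈ 0.83976, f(4) ≈ -0.14550, f(32/7) ≈ -0.96052, f(36/7) ≈ -0.65173, f(40/7) ≈ 0.41959.
Sum = Δu · [f(16/7) + f(20/7) + f(24/7) + ...].
Sum ≈ 0.11634.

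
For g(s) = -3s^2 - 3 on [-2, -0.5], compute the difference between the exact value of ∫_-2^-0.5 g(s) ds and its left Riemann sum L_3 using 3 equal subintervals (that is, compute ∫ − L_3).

Exact integral: ∫_-2^-0.5 g(s) ds = -12.375.
L_3 = -15.375.
Error = -12.375 − (-15.375) = 3.

3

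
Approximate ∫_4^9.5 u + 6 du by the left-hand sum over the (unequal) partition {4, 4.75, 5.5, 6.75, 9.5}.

Subinterval widths: 0.75, 0.75, 1.25, 2.75.
Left endpoints: 4, 4.75, 5.5, 6.75.
f(4) = 10, f(4.75) = 10.75, f(5.5) = 11.5, f(6.75) = 12.75.
Sum = Σ Δu_i · f(u_i).
Sum = 65.

65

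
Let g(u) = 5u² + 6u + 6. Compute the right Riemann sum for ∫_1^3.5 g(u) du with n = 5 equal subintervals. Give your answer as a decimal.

136.875

Δu = (3.5 − 1)/5 = 0.5.
Right endpoints: 1.5, 2, 2.5, 3, 3.5.
g(1.5) = 26.25, g(2) = 38, g(2.5) = 52.25, g(3) = 69, g(3.5) = 88.25.
Sum = Δu · [g(1.5) + g(2) + g(2.5) + g(3) + g(3.5)].
Sum = 136.875.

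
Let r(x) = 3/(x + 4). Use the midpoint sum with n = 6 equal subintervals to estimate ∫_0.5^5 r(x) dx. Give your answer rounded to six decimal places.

Δx = (5 − 0.5)/6 = 0.75.
Midpoints: 0.875, 1.625, 2.375, 3.125, 3.875, 4.625.
r(0.875) = 8/13, r(1.625) = 8/15, r(2.375) = 8/17, r(3.125) = 8/19, r(3.875) = 8/21, r(4.625) = 8/23.
Sum = Δx · [r(0.875) + r(1.625) + r(2.375) + ...].
Sum ≈ 2.076853.

2.076853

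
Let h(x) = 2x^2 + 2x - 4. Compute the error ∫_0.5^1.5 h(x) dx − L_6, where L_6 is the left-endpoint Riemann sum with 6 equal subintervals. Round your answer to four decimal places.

Exact integral: ∫_0.5^1.5 h(x) dx ≈ 0.166667.
L_6 ≈ -0.324074.
Error ≈ 0.166667 − (-0.324074) ≈ 0.4907.

0.4907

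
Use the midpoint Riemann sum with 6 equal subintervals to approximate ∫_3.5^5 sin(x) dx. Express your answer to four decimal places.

Δx = (5 − 3.5)/6 = 0.25.
Midpoints: 3.625, 3.875, 4.125, 4.375, 4.625, 4.875.
f(3.625) ≈ -0.4648, f(3.875) ≈ -0.6694, f(4.125) ≈ -0.8324, f(4.375) ≈ -0.9436, f(4.625) ≈ -0.9962, f(4.875) ≈ -0.9868.
Sum = Δx · [f(3.625) + f(3.875) + f(4.125) + ...].
Sum ≈ -1.2233.

-1.2233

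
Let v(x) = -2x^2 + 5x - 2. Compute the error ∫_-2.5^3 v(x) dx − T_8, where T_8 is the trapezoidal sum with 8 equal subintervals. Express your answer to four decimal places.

Exact integral: ∫_-2.5^3 v(x) dx ≈ -32.541667.
T_8 ≈ -33.408203.
Error ≈ -32.541667 − (-33.408203) ≈ 0.8665.

0.8665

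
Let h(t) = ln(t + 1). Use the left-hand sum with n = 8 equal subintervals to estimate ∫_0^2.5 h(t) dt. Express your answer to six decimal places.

1.683138

Δt = (2.5 − 0)/8 = 0.3125.
Left endpoints: 0, 0.3125, 0.625, 0.9375, 1.25, 1.5625, 1.875, 2.1875.
h(0) ≈ 0.000000, h(0.3125) ≈ 0.271934, h(0.625) ≈ 0.485508, h(0.9375) ≈ 0.661398, h(1.25) ≈ 0.810930, h(1.5625) ≈ 0.940983, h(1.875) ≈ 1.056053, h(2.1875) ≈ 1.159237.
Sum = Δt · [h(0) + h(0.3125) + h(0.625) + ...].
Sum ≈ 1.683138.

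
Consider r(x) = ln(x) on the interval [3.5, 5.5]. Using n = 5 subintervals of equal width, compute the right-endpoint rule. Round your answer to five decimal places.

Δx = (5.5 − 3.5)/5 = 0.4.
Right endpoints: 3.9, 4.3, 4.7, 5.1, 5.5.
r(3.9) ≈ 1.36098, r(4.3) ≈ 1.45862, r(4.7) ≈ 1.54756, r(5.1) ≈ 1.62924, r(5.5) ≈ 1.70475.
Sum = Δx · [r(3.9) + r(4.3) + r(4.7) + r(5.1) + r(5.5)].
Sum ≈ 3.08046.

3.08046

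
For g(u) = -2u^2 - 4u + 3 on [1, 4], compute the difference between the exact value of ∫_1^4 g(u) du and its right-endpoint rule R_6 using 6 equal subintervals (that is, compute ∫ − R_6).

Exact integral: ∫_1^4 g(u) du = -63.
R_6 = -73.75.
Error = -63 − (-73.75) = 10.75.

10.75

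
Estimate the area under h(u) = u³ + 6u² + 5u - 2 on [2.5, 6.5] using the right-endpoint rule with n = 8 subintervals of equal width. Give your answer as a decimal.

Δu = (6.5 − 2.5)/8 = 0.5.
Right endpoints: 3, 3.5, 4, 4.5, 5, 5.5, 6, 6.5.
h(3) = 94, h(3.5) = 131.875, h(4) = 178, h(4.5) = 233.125, h(5) = 298, h(5.5) = 373.375, h(6) = 460, h(6.5) = 558.625.
Sum = Δu · [h(3) + h(3.5) + h(4) + ...].
Sum = 1163.5.

1163.5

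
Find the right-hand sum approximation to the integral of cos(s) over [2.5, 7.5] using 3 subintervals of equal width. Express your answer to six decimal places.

1.213519

Δs = (7.5 − 2.5)/3 = 5/3.
Right endpoints: 25/6, 35/6, 7.5.
f(25/6) ≈ -0.519036, f(35/6) ≈ 0.900511, f(7.5) ≈ 0.346635.
Sum = Δs · [f(25/6) + f(35/6) + f(7.5)].
Sum ≈ 1.213519.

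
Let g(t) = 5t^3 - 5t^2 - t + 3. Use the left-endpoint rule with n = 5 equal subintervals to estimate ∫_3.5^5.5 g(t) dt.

Δt = (5.5 − 3.5)/5 = 0.4.
Left endpoints: 3.5, 3.9, 4.3, 4.7, 5.1.
g(3.5) = 152.625, g(3.9) = 219.645, g(4.3) = 303.785, g(4.7) = 406.965, g(5.1) = 531.105.
Sum = Δt · [g(3.5) + g(3.9) + g(4.3) + g(4.7) + g(5.1)].
Sum = 645.65.

645.65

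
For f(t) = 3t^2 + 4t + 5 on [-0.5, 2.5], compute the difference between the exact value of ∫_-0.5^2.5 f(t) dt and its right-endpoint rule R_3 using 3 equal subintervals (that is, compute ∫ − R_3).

-16.5

Exact integral: ∫_-0.5^2.5 f(t) dt = 42.75.
R_3 = 59.25.
Error = 42.75 − 59.25 = -16.5.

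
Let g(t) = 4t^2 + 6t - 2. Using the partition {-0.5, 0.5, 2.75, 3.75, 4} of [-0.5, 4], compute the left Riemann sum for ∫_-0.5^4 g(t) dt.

64.4375

Subinterval widths: 1, 2.25, 1, 0.25.
Left endpoints: -0.5, 0.5, 2.75, 3.75.
g(-0.5) = -4, g(0.5) = 2, g(2.75) = 44.75, g(3.75) = 76.75.
Sum = Σ Δt_i · g(t_i).
Sum = 64.4375.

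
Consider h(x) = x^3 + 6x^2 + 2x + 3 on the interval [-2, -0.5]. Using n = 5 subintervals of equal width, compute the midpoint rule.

12.4903125

Δx = (-0.5 − (-2))/5 = 0.3.
Midpoints: -1.85, -1.55, -1.25, -0.95, -0.65.
h(-1.85) = 13.503375, h(-1.55) = 10.591125, h(-1.25) = 7.921875, h(-0.95) = 5.657625, h(-0.65) = 3.960375.
Sum = Δx · [h(-1.85) + h(-1.55) + h(-1.25) + h(-0.95) + h(-0.65)].
Sum = 12.4903125.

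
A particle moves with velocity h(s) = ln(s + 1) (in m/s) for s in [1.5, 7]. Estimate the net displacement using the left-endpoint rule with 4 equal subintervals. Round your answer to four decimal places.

Δs = (7 − 1.5)/4 = 1.375.
Left endpoints: 1.5, 2.875, 4.25, 5.625.
h(1.5) ≈ 0.9163, h(2.875) ≈ 1.3545, h(4.25) ≈ 1.6582, h(5.625) ≈ 1.8909.
Sum = Δs · [h(1.5) + h(2.875) + h(4.25) + h(5.625)].
Sum ≈ 8.0024.

8.0024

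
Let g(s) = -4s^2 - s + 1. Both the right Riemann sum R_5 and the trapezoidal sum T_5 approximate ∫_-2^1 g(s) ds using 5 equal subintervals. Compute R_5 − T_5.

R_5 = -5.52.
T_5 = -8.22.
R_5 − T_5 = 2.7.

2.7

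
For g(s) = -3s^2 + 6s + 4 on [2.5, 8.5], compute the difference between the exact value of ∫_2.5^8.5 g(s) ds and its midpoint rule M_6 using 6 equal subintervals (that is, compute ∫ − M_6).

Exact integral: ∫_2.5^8.5 g(s) ds = -376.5.
M_6 = -375.
Error = -376.5 − (-375) = -1.5.

-1.5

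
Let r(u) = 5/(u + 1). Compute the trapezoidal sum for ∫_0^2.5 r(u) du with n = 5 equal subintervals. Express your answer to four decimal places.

6.3571

Δu = (2.5 − 0)/5 = 0.5.
r(0) = 5, r(0.5) = 10/3, r(1) = 2.5, r(1.5) = 2, r(2) = 5/3, r(2.5) = 10/7.
T_5 = (Δu/2)·[r(u_0) + 2r(u_1) + ... + 2r(u_{4}) + r(u_5)].
Sum ≈ 6.3571.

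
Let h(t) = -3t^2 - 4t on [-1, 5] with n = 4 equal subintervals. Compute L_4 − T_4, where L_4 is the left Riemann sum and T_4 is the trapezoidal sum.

72

L_4 = -108.75.
T_4 = -180.75.
L_4 − T_4 = 72.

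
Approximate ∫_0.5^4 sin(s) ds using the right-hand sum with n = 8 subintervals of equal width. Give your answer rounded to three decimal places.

Δs = (4 − 0.5)/8 = 0.4375.
Right endpoints: 0.9375, 1.375, 1.8125, 2.25, 2.6875, 3.125, 3.5625, 4.
f(0.9375) ≈ 0.806, f(1.375) ≈ 0.981, f(1.8125) ≈ 0.971, f(2.25) ≈ 0.778, f(2.6875) ≈ 0.439, f(3.125) ≈ 0.017, f(3.5625) ≈ -0.409, f(4) ≈ -0.757.
Sum = Δs · [f(0.9375) + f(1.375) + f(1.8125) + ...].
Sum ≈ 1.236.

1.236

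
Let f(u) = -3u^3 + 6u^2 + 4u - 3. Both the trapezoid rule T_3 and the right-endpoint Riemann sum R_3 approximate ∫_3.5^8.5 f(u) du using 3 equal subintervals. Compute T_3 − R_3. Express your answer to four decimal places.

1111.4583

T_3 ≈ -2666.111111.
R_3 ≈ -3777.569444.
T_3 − R_3 ≈ 1111.4583.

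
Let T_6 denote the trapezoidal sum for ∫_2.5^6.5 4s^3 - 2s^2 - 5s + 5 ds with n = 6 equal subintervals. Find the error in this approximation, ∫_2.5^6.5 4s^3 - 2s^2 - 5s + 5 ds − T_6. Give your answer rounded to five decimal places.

-15.40741

Exact integral: ∫_2.5^6.5 f(s) ds ≈ 1503.3333333.
T_6 ≈ 1518.7407407.
Error ≈ 1503.3333333 − 1518.7407407 ≈ -15.40741.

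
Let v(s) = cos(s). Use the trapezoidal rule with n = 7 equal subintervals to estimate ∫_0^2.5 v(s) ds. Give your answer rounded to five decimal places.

0.59210

Δs = (2.5 − 0)/7 = 5/14.
v(0) ≈ 1.00000, v(5/14) ≈ 0.93690, v(5/7) ≈ 0.75556, v(15/14) ≈ 0.47887, v(10/7) ≈ 0.14175, v(25/14) ≈ -0.21327, v(15/7) ≈ -0.54137, v(2.5) ≈ -0.80114.
T_7 = (Δs/2)·[v(s_0) + 2v(s_1) + ... + 2v(s_{6}) + v(s_7)].
Sum ≈ 0.59210.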